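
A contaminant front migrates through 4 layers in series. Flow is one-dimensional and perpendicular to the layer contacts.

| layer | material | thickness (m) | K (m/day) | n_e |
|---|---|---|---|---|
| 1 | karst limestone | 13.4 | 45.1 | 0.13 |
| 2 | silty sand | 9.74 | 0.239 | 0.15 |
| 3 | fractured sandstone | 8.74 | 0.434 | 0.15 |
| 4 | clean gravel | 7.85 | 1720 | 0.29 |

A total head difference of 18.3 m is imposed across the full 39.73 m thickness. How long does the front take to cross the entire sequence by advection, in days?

22.7

With flow normal to the layers, continuity requires the same specific discharge q through every layer.
Σ(b_i/K_i) = 13.4/45.1 + 9.74/0.239 + 8.74/0.434 + 7.85/1720 = 61.19 d.
q = Δh / Σ(b_i/K_i) = 18.3 / 61.19 = 0.2991 m/day.
In each layer the seepage velocity is v_i = q/n_i, so the layer transit time is t_i = b_i·n_i / q:
  layer 1 (karst limestone): t_1 = 13.4 × 0.13 / 0.2991 = 5.825 d
  layer 2 (silty sand): t_2 = 9.74 × 0.15 / 0.2991 = 4.885 d
  layer 3 (fractured sandstone): t_3 = 8.74 × 0.15 / 0.2991 = 4.384 d
  layer 4 (clean gravel): t_4 = 7.85 × 0.29 / 0.2991 = 7.612 d
Total t = Σ t_i = 22.71 days.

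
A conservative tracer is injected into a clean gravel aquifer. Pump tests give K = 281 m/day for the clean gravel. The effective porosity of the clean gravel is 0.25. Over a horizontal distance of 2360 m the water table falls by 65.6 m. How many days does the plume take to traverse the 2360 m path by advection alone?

Hydraulic gradient i = Δh / L = 65.6 / 2360 = 0.02780.
Darcy flux q = K · i = 281.0 × 0.02780 = 7.811 m/day.
Seepage velocity v = q / n_e = 7.811 / 0.25 = 31.24 m/day.
Travel time t = L / v = 2360 / 31.24 = 75.54 days.

75.5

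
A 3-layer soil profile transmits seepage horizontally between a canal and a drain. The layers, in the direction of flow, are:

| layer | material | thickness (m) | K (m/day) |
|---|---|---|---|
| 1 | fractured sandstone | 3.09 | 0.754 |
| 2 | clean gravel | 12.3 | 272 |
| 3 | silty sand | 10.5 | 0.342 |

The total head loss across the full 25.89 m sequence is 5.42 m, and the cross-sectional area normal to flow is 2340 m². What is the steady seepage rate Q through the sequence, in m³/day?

Flow is perpendicular to layering, so the layers act in series and the equivalent K is the thickness-weighted harmonic mean.
Total thickness L = 3.09 + 12.3 + 10.5 = 25.89 m.
Σ(b_i/K_i) = 3.09/0.754 + 12.3/272 + 10.5/0.342 = 34.85 d.
K_eq = L / Σ(b_i/K_i) = 25.89 / 34.85 = 0.7430 m/day.
Q = K_eq · A · (Δh/L) = 0.7430 × 2340 × (5.42/25.89) = 364.0 m³/day.

364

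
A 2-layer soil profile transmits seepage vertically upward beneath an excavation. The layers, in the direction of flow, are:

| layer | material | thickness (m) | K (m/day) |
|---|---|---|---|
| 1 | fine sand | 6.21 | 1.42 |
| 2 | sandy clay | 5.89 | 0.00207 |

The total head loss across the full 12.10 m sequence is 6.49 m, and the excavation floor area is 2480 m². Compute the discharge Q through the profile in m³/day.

5.65

Flow is perpendicular to layering, so the layers act in series and the equivalent K is the thickness-weighted harmonic mean.
Total thickness L = 6.21 + 5.89 = 12.10 m.
Σ(b_i/K_i) = 6.21/1.42 + 5.89/0.00207 = 2850 d.
K_eq = L / Σ(b_i/K_i) = 12.10 / 2850 = 0.004246 m/day.
Q = K_eq · A · (Δh/L) = 0.004246 × 2480 × (6.49/12.10) = 5.648 m³/day.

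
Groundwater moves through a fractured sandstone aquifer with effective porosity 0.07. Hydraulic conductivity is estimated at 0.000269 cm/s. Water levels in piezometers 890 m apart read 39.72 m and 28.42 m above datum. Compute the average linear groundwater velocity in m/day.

0.0422

Convert K: 0.000269 cm/s × 864 = 0.2324 m/day.
Hydraulic gradient i = (39.72 − 28.42) / 890 = 11.3 / 890 = 0.01270.
Darcy flux q = K · i = 0.2324 × 0.01270 = 0.002951 m/day.
Seepage velocity v = q / n_e = 0.002951 / 0.07 = 0.04216 m/day.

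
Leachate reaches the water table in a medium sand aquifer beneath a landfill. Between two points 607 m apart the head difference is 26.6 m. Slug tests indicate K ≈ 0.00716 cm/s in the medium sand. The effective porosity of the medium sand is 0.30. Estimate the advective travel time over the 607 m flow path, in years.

1.84

Convert K: 0.00716 cm/s × 864 = 6.186 m/day.
Hydraulic gradient i = Δh / L = 26.6 / 607 = 0.04382.
Darcy flux q = K · i = 6.186 × 0.04382 = 0.2711 m/day.
Seepage velocity v = q / n_e = 0.2711 / 0.30 = 0.9036 m/day.
Travel time t = L / v = 607 / 0.9036 = 671.7 days = 1.839 years.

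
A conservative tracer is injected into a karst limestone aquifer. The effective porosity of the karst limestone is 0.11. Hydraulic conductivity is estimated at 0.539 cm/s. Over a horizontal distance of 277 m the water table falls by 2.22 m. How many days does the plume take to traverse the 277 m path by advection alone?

8.16

Convert K: 0.539 cm/s × 864 = 465.7 m/day.
Hydraulic gradient i = Δh / L = 2.22 / 277 = 0.008014.
Darcy flux q = K · i = 465.7 × 0.008014 = 3.732 m/day.
Seepage velocity v = q / n_e = 3.732 / 0.11 = 33.93 m/day.
Travel time t = L / v = 277 / 33.93 = 8.164 days.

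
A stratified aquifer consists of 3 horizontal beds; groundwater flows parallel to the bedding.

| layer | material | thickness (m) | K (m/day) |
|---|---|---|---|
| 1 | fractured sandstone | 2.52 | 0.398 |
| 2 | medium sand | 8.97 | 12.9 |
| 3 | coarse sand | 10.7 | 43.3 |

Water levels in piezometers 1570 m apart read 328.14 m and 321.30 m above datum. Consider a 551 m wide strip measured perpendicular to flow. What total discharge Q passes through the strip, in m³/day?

Flow is parallel to layering, so each bed carries its own Darcy discharge and the transmissivities add.
Σ(K_i·b_i) = 0.398×2.52 + 12.9×8.97 + 43.3×10.7 = 580.0 m²/day.
Hydraulic gradient i = (328.14 − 321.30) / 1570 = 6.84 / 1570 = 0.004357.
Q = Σ(K_i·b_i) · W · i = 580.0 × 551 × 0.004357 = 1392 m³/day.

1390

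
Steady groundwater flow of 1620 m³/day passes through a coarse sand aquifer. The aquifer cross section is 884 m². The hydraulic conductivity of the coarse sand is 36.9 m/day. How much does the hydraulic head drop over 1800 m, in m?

89.4

From Q = K·A·i, i = Q / (K·A) = 1620 / (36.90 × 884.0) = 0.04966.
Head loss Δh = i · L = 0.04966 × 1800 = 89.39 m.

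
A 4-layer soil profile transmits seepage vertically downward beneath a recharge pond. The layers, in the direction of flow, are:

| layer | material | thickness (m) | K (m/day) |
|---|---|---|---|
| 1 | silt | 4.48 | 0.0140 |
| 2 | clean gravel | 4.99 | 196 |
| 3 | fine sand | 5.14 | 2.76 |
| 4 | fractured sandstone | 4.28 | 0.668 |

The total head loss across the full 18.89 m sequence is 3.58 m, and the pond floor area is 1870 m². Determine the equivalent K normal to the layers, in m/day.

0.0575

Flow is perpendicular to layering, so the layers act in series and the equivalent K is the thickness-weighted harmonic mean.
Total thickness L = 4.48 + 4.99 + 5.14 + 4.28 = 18.89 m.
Σ(b_i/K_i) = 4.48/0.0140 + 4.99/196 + 5.14/2.76 + 4.28/0.668 = 328.3 d.
K_eq = L / Σ(b_i/K_i) = 18.89 / 328.3 = 0.05754 m/day.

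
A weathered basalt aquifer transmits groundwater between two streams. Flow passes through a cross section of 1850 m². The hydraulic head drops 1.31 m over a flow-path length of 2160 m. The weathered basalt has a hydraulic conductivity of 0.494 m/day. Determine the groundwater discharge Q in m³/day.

0.554

Hydraulic gradient i = Δh / L = 1.31 / 2160 = 0.0006065.
Darcy's law: Q = K · A · i = 0.4940 × 1850 × 0.0006065 = 0.5543 m³/day.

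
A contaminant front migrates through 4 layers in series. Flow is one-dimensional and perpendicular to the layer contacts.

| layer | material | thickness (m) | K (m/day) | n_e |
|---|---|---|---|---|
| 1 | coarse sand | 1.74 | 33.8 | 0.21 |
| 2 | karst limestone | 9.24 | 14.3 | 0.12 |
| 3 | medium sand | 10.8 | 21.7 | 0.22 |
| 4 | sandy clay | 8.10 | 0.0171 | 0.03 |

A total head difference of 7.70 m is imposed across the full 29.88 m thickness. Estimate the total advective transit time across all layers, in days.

With flow normal to the layers, continuity requires the same specific discharge q through every layer.
Σ(b_i/K_i) = 1.74/33.8 + 9.24/14.3 + 10.8/21.7 + 8.10/0.0171 = 474.9 d.
q = Δh / Σ(b_i/K_i) = 7.70 / 474.9 = 0.01621 m/day.
In each layer the seepage velocity is v_i = q/n_i, so the layer transit time is t_i = b_i·n_i / q:
  layer 1 (coarse sand): t_1 = 1.74 × 0.21 / 0.01621 = 22.54 d
  layer 2 (karst limestone): t_2 = 9.24 × 0.12 / 0.01621 = 68.38 d
  layer 3 (medium sand): t_3 = 10.8 × 0.22 / 0.01621 = 146.5 d
  layer 4 (sandy clay): t_4 = 8.10 × 0.03 / 0.01621 = 14.99 d
Total t = Σ t_i = 252.4 days.

252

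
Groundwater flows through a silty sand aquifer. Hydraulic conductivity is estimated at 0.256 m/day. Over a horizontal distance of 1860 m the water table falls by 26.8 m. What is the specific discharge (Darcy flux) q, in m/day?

0.00369

Hydraulic gradient i = Δh / L = 26.8 / 1860 = 0.01441.
Specific discharge q = K · i = 0.2560 × 0.01441 = 0.003689 m/day.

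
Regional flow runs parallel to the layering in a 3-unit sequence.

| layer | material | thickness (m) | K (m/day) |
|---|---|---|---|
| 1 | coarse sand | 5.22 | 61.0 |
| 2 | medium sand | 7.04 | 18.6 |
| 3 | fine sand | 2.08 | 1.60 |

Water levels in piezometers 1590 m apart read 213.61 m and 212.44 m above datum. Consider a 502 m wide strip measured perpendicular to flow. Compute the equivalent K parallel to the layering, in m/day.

31.6

Flow is parallel to layering, so each bed carries its own Darcy discharge and the transmissivities add.
Σ(K_i·b_i) = 61.0×5.22 + 18.6×7.04 + 1.60×2.08 = 452.7 m²/day.
Total thickness b = 14.34 m, so K_eq = Σ(K_i·b_i)/b = 31.57 m/day.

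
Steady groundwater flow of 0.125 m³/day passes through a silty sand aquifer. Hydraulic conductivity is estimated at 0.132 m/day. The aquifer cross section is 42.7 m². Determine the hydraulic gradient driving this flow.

From Q = K·A·i, i = Q / (K·A) = 0.125 / (0.1320 × 42.70) = 0.02218.

0.0222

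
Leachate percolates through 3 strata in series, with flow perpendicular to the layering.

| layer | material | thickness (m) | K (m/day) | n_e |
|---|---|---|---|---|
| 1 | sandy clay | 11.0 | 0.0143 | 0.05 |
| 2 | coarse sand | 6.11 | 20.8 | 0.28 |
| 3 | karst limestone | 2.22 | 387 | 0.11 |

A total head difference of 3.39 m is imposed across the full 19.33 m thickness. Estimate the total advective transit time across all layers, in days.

With flow normal to the layers, continuity requires the same specific discharge q through every layer.
Σ(b_i/K_i) = 11.0/0.0143 + 6.11/20.8 + 2.22/387 = 769.5 d.
q = Δh / Σ(b_i/K_i) = 3.39 / 769.5 = 0.004405 m/day.
In each layer the seepage velocity is v_i = q/n_i, so the layer transit time is t_i = b_i·n_i / q:
  layer 1 (sandy clay): t_1 = 11.0 × 0.05 / 0.004405 = 124.9 d
  layer 2 (coarse sand): t_2 = 6.11 × 0.28 / 0.004405 = 388.4 d
  layer 3 (karst limestone): t_3 = 2.22 × 0.11 / 0.004405 = 55.43 d
Total t = Σ t_i = 568.6 days.

569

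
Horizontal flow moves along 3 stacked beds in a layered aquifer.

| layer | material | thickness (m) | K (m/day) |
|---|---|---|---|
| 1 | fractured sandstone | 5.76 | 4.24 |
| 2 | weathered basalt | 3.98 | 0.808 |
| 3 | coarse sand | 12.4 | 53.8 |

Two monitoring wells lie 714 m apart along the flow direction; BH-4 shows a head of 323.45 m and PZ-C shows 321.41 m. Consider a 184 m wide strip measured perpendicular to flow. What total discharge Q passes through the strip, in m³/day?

365

Flow is parallel to layering, so each bed carries its own Darcy discharge and the transmissivities add.
Σ(K_i·b_i) = 4.24×5.76 + 0.808×3.98 + 53.8×12.4 = 694.8 m²/day.
Hydraulic gradient i = (323.45 − 321.41) / 714 = 2.04 / 714 = 0.002857.
Q = Σ(K_i·b_i) · W · i = 694.8 × 184 × 0.002857 = 365.2 m³/day.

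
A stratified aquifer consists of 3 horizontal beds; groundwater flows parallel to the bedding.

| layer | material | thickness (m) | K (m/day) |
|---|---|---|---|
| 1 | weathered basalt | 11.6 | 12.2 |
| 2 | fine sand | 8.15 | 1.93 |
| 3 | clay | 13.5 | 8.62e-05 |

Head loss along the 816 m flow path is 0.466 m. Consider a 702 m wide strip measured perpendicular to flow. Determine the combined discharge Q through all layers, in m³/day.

63.0

Flow is parallel to layering, so each bed carries its own Darcy discharge and the transmissivities add.
Σ(K_i·b_i) = 12.2×11.6 + 1.93×8.15 + 8.62e-05×13.5 = 157.3 m²/day.
Hydraulic gradient i = Δh / L = 0.466 / 816 = 0.0005711.
Q = Σ(K_i·b_i) · W · i = 157.3 × 702 × 0.0005711 = 63.04 m³/day.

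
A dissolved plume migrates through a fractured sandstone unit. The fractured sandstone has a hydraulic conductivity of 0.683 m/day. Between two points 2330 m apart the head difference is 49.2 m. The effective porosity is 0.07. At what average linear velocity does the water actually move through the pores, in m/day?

Hydraulic gradient i = Δh / L = 49.2 / 2330 = 0.02112.
Darcy flux q = K · i = 0.6830 × 0.02112 = 0.01442 m/day.
Seepage velocity v = q / n_e = 0.01442 / 0.07 = 0.2060 m/day.

0.206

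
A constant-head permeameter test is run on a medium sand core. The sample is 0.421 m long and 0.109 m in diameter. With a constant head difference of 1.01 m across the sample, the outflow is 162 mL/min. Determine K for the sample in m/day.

10.4

Cross-sectional area A = π·(d/2)² = π × (0.109/2)² = 0.009331 m².
Convert discharge: 162 mL/min = 2.700e-06 m³/s.
Darcy's law rearranged: K = Q·L / (A·Δh) = 2.700e-06 × 0.421 / (0.009331 × 1.01) = 0.0001206 m/s = 10.42 m/day.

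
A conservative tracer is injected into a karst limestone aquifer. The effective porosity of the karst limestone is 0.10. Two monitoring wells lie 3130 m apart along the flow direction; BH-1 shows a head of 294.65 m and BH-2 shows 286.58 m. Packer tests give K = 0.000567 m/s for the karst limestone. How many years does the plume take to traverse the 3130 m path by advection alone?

Convert K: 0.000567 m/s × 86400 = 48.99 m/day.
Hydraulic gradient i = (294.65 − 286.58) / 3130 = 8.07 / 3130 = 0.002578.
Darcy flux q = K · i = 48.99 × 0.002578 = 0.1263 m/day.
Seepage velocity v = q / n_e = 0.1263 / 0.10 = 1.263 m/day.
Travel time t = L / v = 3130 / 1.263 = 2478 days = 6.785 years.

6.78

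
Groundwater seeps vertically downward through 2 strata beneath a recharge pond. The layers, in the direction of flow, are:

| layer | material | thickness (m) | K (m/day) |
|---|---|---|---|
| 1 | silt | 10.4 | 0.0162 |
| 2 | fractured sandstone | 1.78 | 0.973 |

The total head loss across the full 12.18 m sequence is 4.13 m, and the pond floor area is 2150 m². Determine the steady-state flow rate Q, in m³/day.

13.8

Flow is perpendicular to layering, so the layers act in series and the equivalent K is the thickness-weighted harmonic mean.
Total thickness L = 10.4 + 1.78 = 12.18 m.
Σ(b_i/K_i) = 10.4/0.0162 + 1.78/0.973 = 643.8 d.
K_eq = L / Σ(b_i/K_i) = 12.18 / 643.8 = 0.01892 m/day.
Q = K_eq · A · (Δh/L) = 0.01892 × 2150 × (4.13/12.18) = 13.79 m³/day.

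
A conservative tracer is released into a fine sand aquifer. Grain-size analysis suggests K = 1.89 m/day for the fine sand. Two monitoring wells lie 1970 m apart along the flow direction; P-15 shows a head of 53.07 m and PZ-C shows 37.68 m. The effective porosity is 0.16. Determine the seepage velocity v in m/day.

Hydraulic gradient i = (53.07 − 37.68) / 1970 = 15.39 / 1970 = 0.007812.
Darcy flux q = K · i = 1.890 × 0.007812 = 0.01477 m/day.
Seepage velocity v = q / n_e = 0.01477 / 0.16 = 0.09228 m/day.

0.0923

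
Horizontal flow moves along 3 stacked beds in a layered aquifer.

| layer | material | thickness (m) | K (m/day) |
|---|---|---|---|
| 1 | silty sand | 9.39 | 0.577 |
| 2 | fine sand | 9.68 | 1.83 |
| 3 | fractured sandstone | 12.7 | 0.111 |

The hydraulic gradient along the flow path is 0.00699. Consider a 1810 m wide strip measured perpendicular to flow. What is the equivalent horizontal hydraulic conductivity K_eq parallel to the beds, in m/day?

Flow is parallel to layering, so each bed carries its own Darcy discharge and the transmissivities add.
Σ(K_i·b_i) = 0.577×9.39 + 1.83×9.68 + 0.111×12.7 = 24.54 m²/day.
Total thickness b = 31.77 m, so K_eq = Σ(K_i·b_i)/b = 0.7725 m/day.

0.772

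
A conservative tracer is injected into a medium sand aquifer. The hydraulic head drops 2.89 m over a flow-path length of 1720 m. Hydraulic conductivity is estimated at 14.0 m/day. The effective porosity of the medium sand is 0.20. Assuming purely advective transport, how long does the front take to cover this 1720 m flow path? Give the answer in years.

Hydraulic gradient i = Δh / L = 2.89 / 1720 = 0.001680.
Darcy flux q = K · i = 14.00 × 0.001680 = 0.02352 m/day.
Seepage velocity v = q / n_e = 0.02352 / 0.20 = 0.1176 m/day.
Travel time t = L / v = 1720 / 0.1176 = 14624 days = 40.04 years.

40.0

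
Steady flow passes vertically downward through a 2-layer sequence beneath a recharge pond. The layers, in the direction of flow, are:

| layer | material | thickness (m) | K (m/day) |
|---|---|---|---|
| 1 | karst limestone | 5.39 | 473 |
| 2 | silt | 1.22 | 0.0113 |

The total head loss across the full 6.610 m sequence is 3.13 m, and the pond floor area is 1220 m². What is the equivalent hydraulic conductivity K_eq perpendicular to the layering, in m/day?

Flow is perpendicular to layering, so the layers act in series and the equivalent K is the thickness-weighted harmonic mean.
Total thickness L = 5.39 + 1.22 = 6.610 m.
Σ(b_i/K_i) = 5.39/473 + 1.22/0.0113 = 108.0 d.
K_eq = L / Σ(b_i/K_i) = 6.610 / 108.0 = 0.06122 m/day.

0.0612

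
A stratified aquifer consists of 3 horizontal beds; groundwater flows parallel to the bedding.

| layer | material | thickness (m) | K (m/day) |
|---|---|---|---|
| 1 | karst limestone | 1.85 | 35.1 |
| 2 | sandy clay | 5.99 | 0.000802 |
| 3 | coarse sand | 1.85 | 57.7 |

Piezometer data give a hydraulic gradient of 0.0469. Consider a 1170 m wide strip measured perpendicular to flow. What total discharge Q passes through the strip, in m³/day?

9420

Flow is parallel to layering, so each bed carries its own Darcy discharge and the transmissivities add.
Σ(K_i·b_i) = 35.1×1.85 + 0.000802×5.99 + 57.7×1.85 = 171.7 m²/day.
Hydraulic gradient i = 0.0469.
Q = Σ(K_i·b_i) · W · i = 171.7 × 1170 × 0.04690 = 9421 m³/day.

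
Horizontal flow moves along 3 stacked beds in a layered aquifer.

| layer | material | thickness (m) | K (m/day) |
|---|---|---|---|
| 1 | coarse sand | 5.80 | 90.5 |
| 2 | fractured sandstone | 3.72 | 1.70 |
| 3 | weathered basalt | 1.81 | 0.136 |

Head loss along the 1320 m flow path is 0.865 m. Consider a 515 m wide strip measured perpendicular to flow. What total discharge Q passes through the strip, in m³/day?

179

Flow is parallel to layering, so each bed carries its own Darcy discharge and the transmissivities add.
Σ(K_i·b_i) = 90.5×5.80 + 1.70×3.72 + 0.136×1.81 = 531.5 m²/day.
Hydraulic gradient i = Δh / L = 0.865 / 1320 = 0.0006553.
Q = Σ(K_i·b_i) · W · i = 531.5 × 515 × 0.0006553 = 179.4 m³/day.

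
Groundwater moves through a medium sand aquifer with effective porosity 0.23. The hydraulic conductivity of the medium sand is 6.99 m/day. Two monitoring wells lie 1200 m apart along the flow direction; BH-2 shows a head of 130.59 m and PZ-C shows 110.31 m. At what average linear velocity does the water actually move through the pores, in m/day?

Hydraulic gradient i = (130.59 − 110.31) / 1200 = 20.28 / 1200 = 0.01690.
Darcy flux q = K · i = 6.990 × 0.01690 = 0.1181 m/day.
Seepage velocity v = q / n_e = 0.1181 / 0.23 = 0.5136 m/day.

0.514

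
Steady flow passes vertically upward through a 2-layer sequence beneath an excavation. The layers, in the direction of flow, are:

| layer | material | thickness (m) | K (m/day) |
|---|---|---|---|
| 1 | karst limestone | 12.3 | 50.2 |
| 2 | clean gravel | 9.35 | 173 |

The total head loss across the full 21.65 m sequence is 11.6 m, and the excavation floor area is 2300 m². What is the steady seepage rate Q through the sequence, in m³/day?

89200

Flow is perpendicular to layering, so the layers act in series and the equivalent K is the thickness-weighted harmonic mean.
Total thickness L = 12.3 + 9.35 = 21.65 m.
Σ(b_i/K_i) = 12.3/50.2 + 9.35/173 = 0.2991 d.
K_eq = L / Σ(b_i/K_i) = 21.65 / 0.2991 = 72.39 m/day.
Q = K_eq · A · (Δh/L) = 72.39 × 2300 × (11.6/21.65) = 89211 m³/day.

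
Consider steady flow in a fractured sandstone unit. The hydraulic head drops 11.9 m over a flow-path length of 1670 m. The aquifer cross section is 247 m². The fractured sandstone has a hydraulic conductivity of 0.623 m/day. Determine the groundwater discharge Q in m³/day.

1.10

Hydraulic gradient i = Δh / L = 11.9 / 1670 = 0.007126.
Darcy's law: Q = K · A · i = 0.6230 × 247.0 × 0.007126 = 1.097 m³/day.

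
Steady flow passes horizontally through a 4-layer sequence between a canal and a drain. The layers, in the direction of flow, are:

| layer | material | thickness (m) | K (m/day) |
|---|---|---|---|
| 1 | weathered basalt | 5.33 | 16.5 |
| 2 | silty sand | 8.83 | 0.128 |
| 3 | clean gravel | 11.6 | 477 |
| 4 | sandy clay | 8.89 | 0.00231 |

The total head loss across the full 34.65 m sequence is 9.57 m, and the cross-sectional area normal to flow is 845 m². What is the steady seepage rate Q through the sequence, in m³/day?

2.06

Flow is perpendicular to layering, so the layers act in series and the equivalent K is the thickness-weighted harmonic mean.
Total thickness L = 5.33 + 8.83 + 11.6 + 8.89 = 34.65 m.
Σ(b_i/K_i) = 5.33/16.5 + 8.83/0.128 + 11.6/477 + 8.89/0.00231 = 3918 d.
K_eq = L / Σ(b_i/K_i) = 34.65 / 3918 = 0.008844 m/day.
Q = K_eq · A · (Δh/L) = 0.008844 × 845 × (9.57/34.65) = 2.064 m³/day.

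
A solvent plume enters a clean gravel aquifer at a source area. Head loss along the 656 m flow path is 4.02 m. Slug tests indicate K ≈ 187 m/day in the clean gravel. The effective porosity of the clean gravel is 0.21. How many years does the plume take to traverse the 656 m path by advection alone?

Hydraulic gradient i = Δh / L = 4.02 / 656 = 0.006128.
Darcy flux q = K · i = 187.0 × 0.006128 = 1.146 m/day.
Seepage velocity v = q / n_e = 1.146 / 0.21 = 5.457 m/day.
Travel time t = L / v = 656 / 5.457 = 120.2 days = 0.3291 years.

0.329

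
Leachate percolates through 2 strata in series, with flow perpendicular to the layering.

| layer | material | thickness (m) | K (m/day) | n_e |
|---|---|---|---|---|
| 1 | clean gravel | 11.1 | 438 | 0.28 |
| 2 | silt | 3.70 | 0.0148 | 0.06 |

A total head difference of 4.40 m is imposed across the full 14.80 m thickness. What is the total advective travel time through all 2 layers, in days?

189

With flow normal to the layers, continuity requires the same specific discharge q through every layer.
Σ(b_i/K_i) = 11.1/438 + 3.70/0.0148 = 250.0 d.
q = Δh / Σ(b_i/K_i) = 4.40 / 250.0 = 0.01760 m/day.
In each layer the seepage velocity is v_i = q/n_i, so the layer transit time is t_i = b_i·n_i / q:
  layer 1 (clean gravel): t_1 = 11.1 × 0.28 / 0.01760 = 176.6 d
  layer 2 (silt): t_2 = 3.70 × 0.06 / 0.01760 = 12.61 d
Total t = Σ t_i = 189.2 days.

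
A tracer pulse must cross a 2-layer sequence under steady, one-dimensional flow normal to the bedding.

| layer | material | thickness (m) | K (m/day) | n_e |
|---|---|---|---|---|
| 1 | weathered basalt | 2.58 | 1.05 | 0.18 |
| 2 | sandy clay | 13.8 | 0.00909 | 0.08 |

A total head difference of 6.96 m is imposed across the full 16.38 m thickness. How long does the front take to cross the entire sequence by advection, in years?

0.938

With flow normal to the layers, continuity requires the same specific discharge q through every layer.
Σ(b_i/K_i) = 2.58/1.05 + 13.8/0.00909 = 1521 d.
q = Δh / Σ(b_i/K_i) = 6.96 / 1521 = 0.004577 m/day.
In each layer the seepage velocity is v_i = q/n_i, so the layer transit time is t_i = b_i·n_i / q:
  layer 1 (weathered basalt): t_1 = 2.58 × 0.18 / 0.004577 = 101.5 d
  layer 2 (sandy clay): t_2 = 13.8 × 0.08 / 0.004577 = 241.2 d
Total t = Σ t_i = 342.7 days = 0.9382 years.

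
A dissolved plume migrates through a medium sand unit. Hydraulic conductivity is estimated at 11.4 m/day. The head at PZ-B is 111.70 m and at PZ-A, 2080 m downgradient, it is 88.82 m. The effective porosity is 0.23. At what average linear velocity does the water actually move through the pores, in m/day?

Hydraulic gradient i = (111.70 − 88.82) / 2080 = 22.88 / 2080 = 0.01100.
Darcy flux q = K · i = 11.40 × 0.01100 = 0.1254 m/day.
Seepage velocity v = q / n_e = 0.1254 / 0.23 = 0.5452 m/day.

0.545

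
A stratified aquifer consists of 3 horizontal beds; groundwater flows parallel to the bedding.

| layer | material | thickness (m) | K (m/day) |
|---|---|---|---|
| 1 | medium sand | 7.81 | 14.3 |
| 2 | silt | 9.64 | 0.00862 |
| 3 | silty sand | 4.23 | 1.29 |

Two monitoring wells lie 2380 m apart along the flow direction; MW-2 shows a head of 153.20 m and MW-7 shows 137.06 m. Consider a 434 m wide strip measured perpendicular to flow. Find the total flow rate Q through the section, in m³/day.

Flow is parallel to layering, so each bed carries its own Darcy discharge and the transmissivities add.
Σ(K_i·b_i) = 14.3×7.81 + 0.00862×9.64 + 1.29×4.23 = 117.2 m²/day.
Hydraulic gradient i = (153.20 − 137.06) / 2380 = 16.14 / 2380 = 0.006782.
Q = Σ(K_i·b_i) · W · i = 117.2 × 434 × 0.006782 = 345.0 m³/day.

345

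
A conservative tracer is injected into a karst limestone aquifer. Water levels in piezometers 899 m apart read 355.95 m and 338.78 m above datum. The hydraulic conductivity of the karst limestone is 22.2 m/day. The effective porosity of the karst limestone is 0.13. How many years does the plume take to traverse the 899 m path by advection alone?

Hydraulic gradient i = (355.95 − 338.78) / 899 = 17.17 / 899 = 0.01910.
Darcy flux q = K · i = 22.20 × 0.01910 = 0.4240 m/day.
Seepage velocity v = q / n_e = 0.4240 / 0.13 = 3.262 m/day.
Travel time t = L / v = 899 / 3.262 = 275.6 days = 0.7547 years.

0.755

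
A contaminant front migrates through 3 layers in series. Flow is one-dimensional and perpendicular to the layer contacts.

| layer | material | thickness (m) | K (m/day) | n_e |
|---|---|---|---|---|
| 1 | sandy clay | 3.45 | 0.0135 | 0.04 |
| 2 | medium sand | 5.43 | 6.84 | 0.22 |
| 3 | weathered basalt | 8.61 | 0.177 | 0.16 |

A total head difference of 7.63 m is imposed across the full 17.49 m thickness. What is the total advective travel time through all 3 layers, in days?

With flow normal to the layers, continuity requires the same specific discharge q through every layer.
Σ(b_i/K_i) = 3.45/0.0135 + 5.43/6.84 + 8.61/0.177 = 305.0 d.
q = Δh / Σ(b_i/K_i) = 7.63 / 305.0 = 0.02502 m/day.
In each layer the seepage velocity is v_i = q/n_i, so the layer transit time is t_i = b_i·n_i / q:
  layer 1 (sandy clay): t_1 = 3.45 × 0.04 / 0.02502 = 5.516 d
  layer 2 (medium sand): t_2 = 5.43 × 0.22 / 0.02502 = 47.75 d
  layer 3 (weathered basalt): t_3 = 8.61 × 0.16 / 0.02502 = 55.07 d
Total t = Σ t_i = 108.3 days.

108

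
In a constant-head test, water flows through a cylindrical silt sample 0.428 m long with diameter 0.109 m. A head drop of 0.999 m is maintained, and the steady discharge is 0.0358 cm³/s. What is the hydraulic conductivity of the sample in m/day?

Cross-sectional area A = π·(d/2)² = π × (0.109/2)² = 0.009331 m².
Convert discharge: 0.0358 cm³/s = 3.580e-08 m³/s.
Darcy's law rearranged: K = Q·L / (A·Δh) = 3.580e-08 × 0.428 / (0.009331 × 0.999) = 1.644e-06 m/s = 0.1420 m/day.

0.142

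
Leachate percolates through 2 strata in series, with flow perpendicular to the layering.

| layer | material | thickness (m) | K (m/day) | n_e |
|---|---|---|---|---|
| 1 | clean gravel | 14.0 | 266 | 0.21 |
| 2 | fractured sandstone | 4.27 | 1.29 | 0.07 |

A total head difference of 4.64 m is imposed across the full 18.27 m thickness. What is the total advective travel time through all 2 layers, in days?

With flow normal to the layers, continuity requires the same specific discharge q through every layer.
Σ(b_i/K_i) = 14.0/266 + 4.27/1.29 = 3.363 d.
q = Δh / Σ(b_i/K_i) = 4.64 / 3.363 = 1.380 m/day.
In each layer the seepage velocity is v_i = q/n_i, so the layer transit time is t_i = b_i·n_i / q:
  layer 1 (clean gravel): t_1 = 14.0 × 0.21 / 1.380 = 2.131 d
  layer 2 (fractured sandstone): t_2 = 4.27 × 0.07 / 1.380 = 0.2166 d
Total t = Σ t_i = 2.347 days.

2.35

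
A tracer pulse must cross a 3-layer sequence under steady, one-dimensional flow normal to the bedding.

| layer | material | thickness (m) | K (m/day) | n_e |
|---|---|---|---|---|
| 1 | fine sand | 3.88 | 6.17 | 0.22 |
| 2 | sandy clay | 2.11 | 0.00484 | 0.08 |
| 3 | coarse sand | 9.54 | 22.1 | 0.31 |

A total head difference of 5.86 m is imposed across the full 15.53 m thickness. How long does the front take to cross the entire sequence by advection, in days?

With flow normal to the layers, continuity requires the same specific discharge q through every layer.
Σ(b_i/K_i) = 3.88/6.17 + 2.11/0.00484 + 9.54/22.1 = 437.0 d.
q = Δh / Σ(b_i/K_i) = 5.86 / 437.0 = 0.01341 m/day.
In each layer the seepage velocity is v_i = q/n_i, so the layer transit time is t_i = b_i·n_i / q:
  layer 1 (fine sand): t_1 = 3.88 × 0.22 / 0.01341 = 63.66 d
  layer 2 (sandy clay): t_2 = 2.11 × 0.08 / 0.01341 = 12.59 d
  layer 3 (coarse sand): t_3 = 9.54 × 0.31 / 0.01341 = 220.5 d
Total t = Σ t_i = 296.8 days.

297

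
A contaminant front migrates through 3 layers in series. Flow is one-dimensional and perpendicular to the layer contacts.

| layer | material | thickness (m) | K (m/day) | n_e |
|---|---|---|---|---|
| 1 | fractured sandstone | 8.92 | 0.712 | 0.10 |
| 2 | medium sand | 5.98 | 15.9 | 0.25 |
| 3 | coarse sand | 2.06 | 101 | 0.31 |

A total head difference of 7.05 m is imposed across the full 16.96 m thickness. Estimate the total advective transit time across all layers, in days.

With flow normal to the layers, continuity requires the same specific discharge q through every layer.
Σ(b_i/K_i) = 8.92/0.712 + 5.98/15.9 + 2.06/101 = 12.92 d.
q = Δh / Σ(b_i/K_i) = 7.05 / 12.92 = 0.5455 m/day.
In each layer the seepage velocity is v_i = q/n_i, so the layer transit time is t_i = b_i·n_i / q:
  layer 1 (fractured sandstone): t_1 = 8.92 × 0.10 / 0.5455 = 1.635 d
  layer 2 (medium sand): t_2 = 5.98 × 0.25 / 0.5455 = 2.741 d
  layer 3 (coarse sand): t_3 = 2.06 × 0.31 / 0.5455 = 1.171 d
Total t = Σ t_i = 5.547 days.

5.55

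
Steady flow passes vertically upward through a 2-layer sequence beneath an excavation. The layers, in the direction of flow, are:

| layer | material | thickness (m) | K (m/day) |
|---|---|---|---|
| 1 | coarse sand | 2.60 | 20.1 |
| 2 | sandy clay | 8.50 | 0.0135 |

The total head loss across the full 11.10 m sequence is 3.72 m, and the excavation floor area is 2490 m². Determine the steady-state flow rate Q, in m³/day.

Flow is perpendicular to layering, so the layers act in series and the equivalent K is the thickness-weighted harmonic mean.
Total thickness L = 2.60 + 8.50 = 11.10 m.
Σ(b_i/K_i) = 2.60/20.1 + 8.50/0.0135 = 629.8 d.
K_eq = L / Σ(b_i/K_i) = 11.10 / 629.8 = 0.01763 m/day.
Q = K_eq · A · (Δh/L) = 0.01763 × 2490 × (3.72/11.10) = 14.71 m³/day.

14.7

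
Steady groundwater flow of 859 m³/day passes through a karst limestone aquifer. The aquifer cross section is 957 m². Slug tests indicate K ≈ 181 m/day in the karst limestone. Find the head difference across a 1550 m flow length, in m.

7.69

From Q = K·A·i, i = Q / (K·A) = 859 / (181.0 × 957.0) = 0.004959.
Head loss Δh = i · L = 0.004959 × 1550 = 7.687 m.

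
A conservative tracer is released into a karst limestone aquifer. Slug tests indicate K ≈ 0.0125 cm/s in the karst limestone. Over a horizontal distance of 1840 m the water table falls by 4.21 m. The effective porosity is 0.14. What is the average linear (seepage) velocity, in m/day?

Convert K: 0.0125 cm/s × 864 = 10.80 m/day.
Hydraulic gradient i = Δh / L = 4.21 / 1840 = 0.002288.
Darcy flux q = K · i = 10.80 × 0.002288 = 0.02471 m/day.
Seepage velocity v = q / n_e = 0.02471 / 0.14 = 0.1765 m/day.

0.177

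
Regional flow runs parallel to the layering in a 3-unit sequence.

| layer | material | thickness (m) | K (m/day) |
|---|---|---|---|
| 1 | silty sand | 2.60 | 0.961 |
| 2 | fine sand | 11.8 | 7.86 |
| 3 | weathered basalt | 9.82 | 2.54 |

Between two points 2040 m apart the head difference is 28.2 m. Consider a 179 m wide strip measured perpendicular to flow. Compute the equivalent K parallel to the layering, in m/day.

4.96

Flow is parallel to layering, so each bed carries its own Darcy discharge and the transmissivities add.
Σ(K_i·b_i) = 0.961×2.60 + 7.86×11.8 + 2.54×9.82 = 120.2 m²/day.
Total thickness b = 24.22 m, so K_eq = Σ(K_i·b_i)/b = 4.962 m/day.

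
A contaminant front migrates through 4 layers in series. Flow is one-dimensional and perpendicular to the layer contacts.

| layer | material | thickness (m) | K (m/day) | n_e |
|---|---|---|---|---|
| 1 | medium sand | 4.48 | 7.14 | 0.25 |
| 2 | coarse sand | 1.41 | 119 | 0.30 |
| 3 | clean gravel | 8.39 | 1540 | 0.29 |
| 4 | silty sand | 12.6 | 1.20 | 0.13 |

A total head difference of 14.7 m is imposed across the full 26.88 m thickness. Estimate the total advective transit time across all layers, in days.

4.26

With flow normal to the layers, continuity requires the same specific discharge q through every layer.
Σ(b_i/K_i) = 4.48/7.14 + 1.41/119 + 8.39/1540 + 12.6/1.20 = 11.14 d.
q = Δh / Σ(b_i/K_i) = 14.7 / 11.14 = 1.319 m/day.
In each layer the seepage velocity is v_i = q/n_i, so the layer transit time is t_i = b_i·n_i / q:
  layer 1 (medium sand): t_1 = 4.48 × 0.25 / 1.319 = 0.8491 d
  layer 2 (coarse sand): t_2 = 1.41 × 0.30 / 1.319 = 0.3207 d
  layer 3 (clean gravel): t_3 = 8.39 × 0.29 / 1.319 = 1.845 d
  layer 4 (silty sand): t_4 = 12.6 × 0.13 / 1.319 = 1.242 d
Total t = Σ t_i = 4.256 days.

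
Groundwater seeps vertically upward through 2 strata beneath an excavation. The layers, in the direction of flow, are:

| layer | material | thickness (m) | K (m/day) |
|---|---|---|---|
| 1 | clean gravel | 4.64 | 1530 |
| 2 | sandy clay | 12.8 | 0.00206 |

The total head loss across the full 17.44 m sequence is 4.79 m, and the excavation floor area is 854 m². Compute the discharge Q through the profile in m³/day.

Flow is perpendicular to layering, so the layers act in series and the equivalent K is the thickness-weighted harmonic mean.
Total thickness L = 4.64 + 12.8 = 17.44 m.
Σ(b_i/K_i) = 4.64/1530 + 12.8/0.00206 = 6214 d.
K_eq = L / Σ(b_i/K_i) = 17.44 / 6214 = 0.002807 m/day.
Q = K_eq · A · (Δh/L) = 0.002807 × 854 × (4.79/17.44) = 0.6583 m³/day.

0.658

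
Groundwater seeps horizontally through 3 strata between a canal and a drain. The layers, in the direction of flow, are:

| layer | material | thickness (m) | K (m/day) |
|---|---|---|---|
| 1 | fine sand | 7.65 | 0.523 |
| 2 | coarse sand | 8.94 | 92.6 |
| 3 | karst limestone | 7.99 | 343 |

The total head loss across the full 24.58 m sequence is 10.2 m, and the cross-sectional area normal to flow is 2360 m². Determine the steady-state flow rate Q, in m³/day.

1630

Flow is perpendicular to layering, so the layers act in series and the equivalent K is the thickness-weighted harmonic mean.
Total thickness L = 7.65 + 8.94 + 7.99 = 24.58 m.
Σ(b_i/K_i) = 7.65/0.523 + 8.94/92.6 + 7.99/343 = 14.75 d.
K_eq = L / Σ(b_i/K_i) = 24.58 / 14.75 = 1.667 m/day.
Q = K_eq · A · (Δh/L) = 1.667 × 2360 × (10.2/24.58) = 1632 m³/day.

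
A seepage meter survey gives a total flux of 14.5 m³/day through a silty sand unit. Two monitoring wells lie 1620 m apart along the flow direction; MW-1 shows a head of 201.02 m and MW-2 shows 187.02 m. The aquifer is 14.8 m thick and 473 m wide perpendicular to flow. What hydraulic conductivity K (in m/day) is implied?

0.240

Cross-sectional area A = 473 × 14.8 = 7000 m².
Hydraulic gradient i = (201.02 − 187.02) / 1620 = 14 / 1620 = 0.008642.
From Q = K·A·i, K = Q / (A·i) = 14.5 / (7000 × 0.008642) = 0.2397 m/day.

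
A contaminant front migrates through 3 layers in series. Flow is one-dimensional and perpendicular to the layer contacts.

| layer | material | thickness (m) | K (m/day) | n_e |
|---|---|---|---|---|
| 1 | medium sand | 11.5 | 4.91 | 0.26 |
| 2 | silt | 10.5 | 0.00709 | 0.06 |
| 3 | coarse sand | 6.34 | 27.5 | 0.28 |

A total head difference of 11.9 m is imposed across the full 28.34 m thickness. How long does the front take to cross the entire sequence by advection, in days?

With flow normal to the layers, continuity requires the same specific discharge q through every layer.
Σ(b_i/K_i) = 11.5/4.91 + 10.5/0.00709 + 6.34/27.5 = 1484 d.
q = Δh / Σ(b_i/K_i) = 11.9 / 1484 = 0.008021 m/day.
In each layer the seepage velocity is v_i = q/n_i, so the layer transit time is t_i = b_i·n_i / q:
  layer 1 (medium sand): t_1 = 11.5 × 0.26 / 0.008021 = 372.8 d
  layer 2 (silt): t_2 = 10.5 × 0.06 / 0.008021 = 78.54 d
  layer 3 (coarse sand): t_3 = 6.34 × 0.28 / 0.008021 = 221.3 d
Total t = Σ t_i = 672.6 days.

673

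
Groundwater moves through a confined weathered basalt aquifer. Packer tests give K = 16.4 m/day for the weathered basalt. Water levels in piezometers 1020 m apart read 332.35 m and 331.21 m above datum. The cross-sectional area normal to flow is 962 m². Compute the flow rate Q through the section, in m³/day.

Hydraulic gradient i = (332.35 − 331.21) / 1020 = 1.14 / 1020 = 0.001118.
Darcy's law: Q = K · A · i = 16.40 × 962.0 × 0.001118 = 17.63 m³/day.

17.6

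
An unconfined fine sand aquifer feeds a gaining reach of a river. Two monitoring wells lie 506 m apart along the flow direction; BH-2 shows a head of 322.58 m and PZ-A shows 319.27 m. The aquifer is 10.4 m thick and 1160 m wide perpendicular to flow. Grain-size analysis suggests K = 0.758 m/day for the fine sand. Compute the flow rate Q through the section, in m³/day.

59.8

Cross-sectional area A = 1160 × 10.4 = 12064 m².
Hydraulic gradient i = (322.58 − 319.27) / 506 = 3.31 / 506 = 0.006542.
Darcy's law: Q = K · A · i = 0.7580 × 12064 × 0.006542 = 59.82 m³/day.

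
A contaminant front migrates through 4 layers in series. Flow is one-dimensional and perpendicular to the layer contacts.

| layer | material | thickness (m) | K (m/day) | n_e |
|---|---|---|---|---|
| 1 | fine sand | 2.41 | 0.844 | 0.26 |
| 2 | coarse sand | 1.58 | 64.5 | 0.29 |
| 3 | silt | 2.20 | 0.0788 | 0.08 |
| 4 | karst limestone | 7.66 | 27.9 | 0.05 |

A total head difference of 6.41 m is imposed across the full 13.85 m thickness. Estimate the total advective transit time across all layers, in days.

7.97

With flow normal to the layers, continuity requires the same specific discharge q through every layer.
Σ(b_i/K_i) = 2.41/0.844 + 1.58/64.5 + 2.20/0.0788 + 7.66/27.9 = 31.07 d.
q = Δh / Σ(b_i/K_i) = 6.41 / 31.07 = 0.2063 m/day.
In each layer the seepage velocity is v_i = q/n_i, so the layer transit time is t_i = b_i·n_i / q:
  layer 1 (fine sand): t_1 = 2.41 × 0.26 / 0.2063 = 3.038 d
  layer 2 (coarse sand): t_2 = 1.58 × 0.29 / 0.2063 = 2.221 d
  layer 3 (silt): t_3 = 2.20 × 0.08 / 0.2063 = 0.8532 d
  layer 4 (karst limestone): t_4 = 7.66 × 0.05 / 0.2063 = 1.857 d
Total t = Σ t_i = 7.969 days.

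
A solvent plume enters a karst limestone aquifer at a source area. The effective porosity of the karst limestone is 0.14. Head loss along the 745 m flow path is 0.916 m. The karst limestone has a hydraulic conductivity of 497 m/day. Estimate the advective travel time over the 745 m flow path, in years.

0.467

Hydraulic gradient i = Δh / L = 0.916 / 745 = 0.001230.
Darcy flux q = K · i = 497.0 × 0.001230 = 0.6111 m/day.
Seepage velocity v = q / n_e = 0.6111 / 0.14 = 4.365 m/day.
Travel time t = L / v = 745 / 4.365 = 170.7 days = 0.4673 years.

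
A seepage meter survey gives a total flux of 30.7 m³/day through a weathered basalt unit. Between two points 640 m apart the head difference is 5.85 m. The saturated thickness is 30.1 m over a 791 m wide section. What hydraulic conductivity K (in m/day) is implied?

0.141

Cross-sectional area A = 791 × 30.1 = 23809 m².
Hydraulic gradient i = Δh / L = 5.85 / 640 = 0.009141.
From Q = K·A·i, K = Q / (A·i) = 30.7 / (23809 × 0.009141) = 0.1411 m/day.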